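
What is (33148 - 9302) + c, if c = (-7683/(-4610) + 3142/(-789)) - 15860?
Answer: 29038975207/3637290 ≈ 7983.7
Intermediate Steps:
c = -57695842133/3637290 (c = (-7683*(-1/4610) + 3142*(-1/789)) - 15860 = (7683/4610 - 3142/789) - 15860 = -8422733/3637290 - 15860 = -57695842133/3637290 ≈ -15862.)
(33148 - 9302) + c = (33148 - 9302) - 57695842133/3637290 = 23846 - 57695842133/3637290 = 29038975207/3637290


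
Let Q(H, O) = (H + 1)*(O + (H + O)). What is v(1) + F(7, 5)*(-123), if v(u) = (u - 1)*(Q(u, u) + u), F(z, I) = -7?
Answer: 861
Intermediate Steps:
Q(H, O) = (1 + H)*(H + 2*O)
v(u) = (-1 + u)*(3*u² + 4*u) (v(u) = (u - 1)*((u + u² + 2*u + 2*u*u) + u) = (-1 + u)*((u + u² + 2*u + 2*u²) + u) = (-1 + u)*((3*u + 3*u²) + u) = (-1 + u)*(3*u² + 4*u))
v(1) + F(7, 5)*(-123) = 1*(-4 + 1 + 3*1²) - 7*(-123) = 1*(-4 + 1 + 3*1) + 861 = 1*(-4 + 1 + 3) + 861 = 1*0 + 861 = 0 + 861 = 861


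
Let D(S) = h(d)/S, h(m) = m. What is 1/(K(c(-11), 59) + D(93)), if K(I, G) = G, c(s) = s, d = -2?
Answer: 93/5485 ≈ 0.016955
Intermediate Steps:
D(S) = -2/S
1/(K(c(-11), 59) + D(93)) = 1/(59 - 2/93) = 1/(5485/93) = 93/5485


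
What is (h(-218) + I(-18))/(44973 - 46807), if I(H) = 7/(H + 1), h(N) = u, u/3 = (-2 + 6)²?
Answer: -809/31178 ≈ -0.025948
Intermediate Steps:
u = 48 (u = 3*(-2 + 6)² = 3*4² = 3*16 = 48)
h(N) = 48
I(H) = 7/(1 + H)
(h(-218) + I(-18))/(44973 - 46807) = (48 + 7/(1 - 18))/(44973 - 46807) = (48 + 7/(-17))/(-1834) = (48 + 7*(-1/17))*(-1/1834) = (48 - 7/17)*(-1/1834) = (809/17)*(-1/1834) = -809/31178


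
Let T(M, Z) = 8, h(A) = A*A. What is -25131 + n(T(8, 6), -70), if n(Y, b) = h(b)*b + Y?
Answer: -368123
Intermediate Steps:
h(A) = A**2
n(Y, b) = Y + b**3 (n(Y, b) = b**2*b + Y = b**3 + Y = Y + b**3)
-25131 + n(T(8, 6), -70) = -25131 + (8 + (-70)**3) = -25131 + (8 - 343000) = -25131 - 342992 = -368123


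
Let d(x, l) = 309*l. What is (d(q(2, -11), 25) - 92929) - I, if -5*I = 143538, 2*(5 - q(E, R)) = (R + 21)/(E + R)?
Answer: -282482/5 ≈ -56496.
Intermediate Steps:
q(E, R) = 5 - (21 + R)/(2*(E + R)) (q(E, R) = 5 - (R + 21)/(2*(E + R)) = 5 - (21 + R)/(2*(E + R)))
I = -143538/5 (I = -⅕*143538 = -143538/5 ≈ -28708.)
(d(q(2, -11), 25) - 92929) - I = (309*25 - 92929) - 1*(-143538/5) = (7725 - 92929) + 143538/5 = -85204 + 143538/5 = -282482/5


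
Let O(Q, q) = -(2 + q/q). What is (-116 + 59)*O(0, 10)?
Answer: 171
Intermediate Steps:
O(Q, q) = -3 (O(Q, q) = -(2 + 1) = -1*3 = -3)
(-116 + 59)*O(0, 10) = (-116 + 59)*(-3) = -57*(-3) = 171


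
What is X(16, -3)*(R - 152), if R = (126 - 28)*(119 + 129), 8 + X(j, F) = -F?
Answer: -120760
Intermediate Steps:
X(j, F) = -8 - F
R = 24304 (R = 98*248 = 24304)
X(16, -3)*(R - 152) = (-8 - 1*(-3))*(24304 - 152) = (-8 + 3)*24152 = -5*24152 = -120760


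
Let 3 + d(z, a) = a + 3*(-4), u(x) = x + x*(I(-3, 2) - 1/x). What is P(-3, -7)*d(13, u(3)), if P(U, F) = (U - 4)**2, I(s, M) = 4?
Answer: -49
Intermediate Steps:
u(x) = x + x*(4 - 1/x)
d(z, a) = -15 + a (d(z, a) = -3 + (a + 3*(-4)) = -3 + (a - 12) = -3 + (-12 + a) = -15 + a)
P(U, F) = (-4 + U)**2
P(-3, -7)*d(13, u(3)) = (-4 - 3)**2*(-15 + (-1 + 5*3)) = (-7)**2*(-15 + (-1 + 15)) = 49*(-15 + 14) = 49*(-1) = -49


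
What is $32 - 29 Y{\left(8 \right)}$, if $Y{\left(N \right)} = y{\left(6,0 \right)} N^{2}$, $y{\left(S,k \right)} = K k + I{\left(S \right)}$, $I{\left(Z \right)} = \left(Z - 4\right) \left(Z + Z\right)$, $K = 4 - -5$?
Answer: $-44512$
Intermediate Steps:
$K = 9$ ($K = 4 + 5 = 9$)
$I{\left(Z \right)} = 2 Z \left(-4 + Z\right)$ ($I{\left(Z \right)} = \left(-4 + Z\right) 2 Z = 2 Z \left(-4 + Z\right)$)
$y{\left(S,k \right)} = 9 k + 2 S \left(-4 + S\right)$
$Y{\left(N \right)} = 24 N^{2}$ ($Y{\left(N \right)} = \left(9 \cdot 0 + 2 \cdot 6 \left(-4 + 6\right)\right) N^{2} = \left(0 + 2 \cdot 6 \cdot 2\right) N^{2} = \left(0 + 24\right) N^{2} = 24 N^{2}$)
$32 - 29 Y{\left(8 \right)} = 32 - 29 \cdot 24 \cdot 8^{2} = 32 - 29 \cdot 24 \cdot 64 = 32 - 44544 = -44512$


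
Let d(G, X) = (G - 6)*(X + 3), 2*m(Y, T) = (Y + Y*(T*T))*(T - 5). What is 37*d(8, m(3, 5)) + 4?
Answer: 226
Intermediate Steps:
m(Y, T) = (-5 + T)*(Y + Y*T**2)/2 (m(Y, T) = ((Y + Y*(T*T))*(T - 5))/2 = ((Y + Y*T**2)*(-5 + T))/2 = ((-5 + T)*(Y + Y*T**2))/2 = (-5 + T)*(Y + Y*T**2)/2)
d(G, X) = (-6 + G)*(3 + X)
37*d(8, m(3, 5)) + 4 = 37*(-18 - 3*3*(-5 + 5 + 5**3 - 5*5**2) + 3*8 + 8*((1/2)*3*(-5 + 5 + 5**3 - 5*5**2))) + 4 = 37*(-18 - 3*3*(-5 + 5 + 125 - 5*25) + 24 + 8*((1/2)*3*(-5 + 5 + 125 - 5*25))) + 4 = 37*(-18 - 3*3*(-5 + 5 + 125 - 125) + 24 + 8*((1/2)*3*(-5 + 5 + 125 - 125))) + 4 = 37*(-18 - 3*3*0 + 24 + 8*((1/2)*3*0)) + 4 = 37*(-18 - 6*0 + 24 + 8*0) + 4 = 37*(-18 + 0 + 24 + 0) + 4 = 37*6 + 4 = 222 + 4 = 226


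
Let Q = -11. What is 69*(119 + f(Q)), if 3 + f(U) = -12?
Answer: 7176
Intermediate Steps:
f(U) = -15 (f(U) = -3 - 12 = -15)
69*(119 + f(Q)) = 69*(119 - 15) = 69*104 = 7176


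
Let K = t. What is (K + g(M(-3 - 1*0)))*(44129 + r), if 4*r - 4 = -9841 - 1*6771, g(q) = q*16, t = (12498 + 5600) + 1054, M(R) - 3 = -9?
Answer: 761801712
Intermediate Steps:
M(R) = -6 (M(R) = 3 - 9 = -6)
t = 19152 (t = 18098 + 1054 = 19152)
g(q) = 16*q
K = 19152
r = -4152 (r = 1 + (-9841 - 1*6771)/4 = 1 + (-9841 - 6771)/4 = 1 + (¼)*(-16612) = 1 - 4153 = -4152)
(K + g(M(-3 - 1*0)))*(44129 + r) = (19152 + 16*(-6))*(44129 - 4152) = (19152 - 96)*39977 = 19056*39977 = 761801712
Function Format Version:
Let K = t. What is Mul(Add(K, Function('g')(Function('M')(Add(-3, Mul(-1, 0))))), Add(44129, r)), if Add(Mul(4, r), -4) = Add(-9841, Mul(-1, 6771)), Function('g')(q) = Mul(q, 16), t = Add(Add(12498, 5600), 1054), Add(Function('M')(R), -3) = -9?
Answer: 761801712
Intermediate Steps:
Function('M')(R) = -6 (Function('M')(R) = Add(3, -9) = -6)
t = 19152 (t = Add(18098, 1054) = 19152)
Function('g')(q) = Mul(16, q)
K = 19152
r = -4152 (r = Add(1, Mul(Rational(1, 4), Add(-9841, Mul(-1, 6771)))) = Add(1, Mul(Rational(1, 4), Add(-9841, -6771))) = Add(1, Mul(Rational(1, 4), -16612)) = Add(1, -4153) = -4152)
Mul(Add(K, Function('g')(Function('M')(Add(-3, Mul(-1, 0))))), Add(44129, r)) = Mul(Add(19152, Mul(16, -6)), Add(44129, -4152)) = Mul(Add(19152, -96), 39977) = Mul(19056, 39977) = 761801712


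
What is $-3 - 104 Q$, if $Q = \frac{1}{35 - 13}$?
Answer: $- \frac{85}{11} \approx -7.7273$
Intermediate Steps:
$Q = \frac{1}{22} \approx 0.045455$
$-3 - 104 Q = -3 - \frac{52}{11} = - \frac{85}{11}$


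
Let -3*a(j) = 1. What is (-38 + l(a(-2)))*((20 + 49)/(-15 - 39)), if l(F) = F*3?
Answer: 299/6 ≈ 49.833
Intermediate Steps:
a(j) = -1/3 (a(j) = -1/3*1 = -1/3)
l(F) = 3*F
(-38 + l(a(-2)))*((20 + 49)/(-15 - 39)) = (-38 + 3*(-1/3))*((20 + 49)/(-15 - 39)) = (-38 - 1)*(69/(-54)) = -2691*(-1)/54 = -39*(-23/18) = 299/6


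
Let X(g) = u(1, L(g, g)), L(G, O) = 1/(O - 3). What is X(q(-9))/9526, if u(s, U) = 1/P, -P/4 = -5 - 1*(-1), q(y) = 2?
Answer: 1/152416 ≈ 6.5610e-6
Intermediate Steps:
L(G, O) = 1/(-3 + O)
P = 16 (P = -4*(-5 - 1*(-1)) = -4*(-5 + 1) = -4*(-4) = 16)
u(s, U) = 1/16
X(g) = 1/16
X(q(-9))/9526 = (1/16)/9526 = (1/16)*(1/9526) = 1/152416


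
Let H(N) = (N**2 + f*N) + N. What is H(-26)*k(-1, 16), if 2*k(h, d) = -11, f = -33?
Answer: -8294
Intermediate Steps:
H(N) = N**2 - 32*N (H(N) = (N**2 - 33*N) + N = N**2 - 32*N)
k(h, d) = -11/2 (k(h, d) = (1/2)*(-11) = -11/2)
H(-26)*k(-1, 16) = -26*(-32 - 26)*(-11/2) = -26*(-58)*(-11/2) = 1508*(-11/2) = -8294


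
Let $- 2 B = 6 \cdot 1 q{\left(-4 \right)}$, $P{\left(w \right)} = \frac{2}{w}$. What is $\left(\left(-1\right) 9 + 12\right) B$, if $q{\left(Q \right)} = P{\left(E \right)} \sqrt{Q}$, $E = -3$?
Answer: $12 i \approx 12.0 i$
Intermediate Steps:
$q{\left(Q \right)} = - \frac{2 \sqrt{Q}}{3}$ ($q{\left(Q \right)} = \frac{2}{-3} \sqrt{Q} = 2 \left(- \frac{1}{3}\right) \sqrt{Q} = - \frac{2 \sqrt{Q}}{3}$)
$B = 4 i$ ($B = - \frac{6 \cdot 1 \left(- \frac{2 \sqrt{-4}}{3}\right)}{2} = - \frac{6 \left(- \frac{2 \cdot 2 i}{3}\right)}{2} = - \frac{6 \left(- \frac{4 i}{3}\right)}{2} = - \frac{\left(-8\right) i}{2} = 4 i \approx 4.0 i$)
$\left(\left(-1\right) 9 + 12\right) B = \left(\left(-1\right) 9 + 12\right) 4 i = \left(-9 + 12\right) 4 i = 3 \cdot 4 i = 12 i$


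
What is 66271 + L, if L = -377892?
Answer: -311621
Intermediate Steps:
66271 + L = 66271 - 377892 = -311621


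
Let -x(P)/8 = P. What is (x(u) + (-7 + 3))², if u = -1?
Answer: 16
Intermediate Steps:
x(P) = -8*P
(x(u) + (-7 + 3))² = (-8*(-1) + (-7 + 3))² = (8 - 4)² = 4² = 16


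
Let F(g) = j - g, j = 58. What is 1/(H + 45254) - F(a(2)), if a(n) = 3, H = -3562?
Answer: -2293059/41692 ≈ -55.000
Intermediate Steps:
F(g) = 58 - g
1/(H + 45254) - F(a(2)) = 1/(-3562 + 45254) - (58 - 1*3) = 1/41692 - (58 - 3) = 1/41692 - 1*55 = 1/41692 - 55 = -2293059/41692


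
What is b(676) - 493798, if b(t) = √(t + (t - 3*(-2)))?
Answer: -493798 + √1358 ≈ -4.9376e+5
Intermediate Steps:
b(t) = √(6 + 2*t) (b(t) = √(t + (t + 6)) = √(t + (6 + t)) = √(6 + 2*t))
b(676) - 493798 = √(6 + 2*676) - 493798 = √(6 + 1352) - 493798 = √1358 - 493798 = -493798 + √1358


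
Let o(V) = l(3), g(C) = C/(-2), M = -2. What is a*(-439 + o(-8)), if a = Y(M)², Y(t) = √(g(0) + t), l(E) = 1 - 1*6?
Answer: 888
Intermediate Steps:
g(C) = -C/2 (g(C) = C*(-½) = -C/2)
l(E) = -5 (l(E) = 1 - 6 = -5)
Y(t) = √t (Y(t) = √(-½*0 + t) = √(0 + t) = √t)
o(V) = -5
a = -2 (a = (√(-2))² = (I*√2)² = -2)
a*(-439 + o(-8)) = -2*(-439 - 5) = -2*(-444) = 888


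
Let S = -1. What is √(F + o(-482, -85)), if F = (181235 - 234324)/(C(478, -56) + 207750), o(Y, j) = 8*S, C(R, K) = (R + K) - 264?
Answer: I*√89210879881/103954 ≈ 2.8732*I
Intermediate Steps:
C(R, K) = -264 + K + R (C(R, K) = (K + R) - 264 = -264 + K + R)
o(Y, j) = -8 (o(Y, j) = 8*(-1) = -8)
F = -53089/207908 (F = (181235 - 234324)/((-264 - 56 + 478) + 207750) = -53089/(158 + 207750) = -53089/207908 ≈ -0.25535)
√(F + o(-482, -85)) = √(-53089/207908 - 8) = √(-1716353/207908) = I*√89210879881/103954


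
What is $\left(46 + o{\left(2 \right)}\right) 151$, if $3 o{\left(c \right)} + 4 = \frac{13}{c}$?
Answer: $\frac{42431}{6} \approx 7071.8$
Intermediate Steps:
$o{\left(c \right)} = - \frac{4}{3} + \frac{13}{3 c}$ ($o{\left(c \right)} = - \frac{4}{3} + \frac{13 \frac{1}{c}}{3} = - \frac{4}{3} + \frac{13}{3 c}$)
$\left(46 + o{\left(2 \right)}\right) 151 = \left(46 + \frac{13 - 8}{3 \cdot 2}\right) 151 = \left(46 + \frac{1}{3} \cdot \frac{1}{2} \left(13 - 8\right)\right) 151 = \left(46 + \frac{1}{3} \cdot \frac{1}{2} \cdot 5\right) 151 = \left(46 + \frac{5}{6}\right) 151 = \frac{281}{6} \cdot 151 = \frac{42431}{6}$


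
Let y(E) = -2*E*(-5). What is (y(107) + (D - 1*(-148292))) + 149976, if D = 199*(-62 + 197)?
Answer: 326203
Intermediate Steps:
D = 26865 (D = 199*135 = 26865)
y(E) = 10*E
(y(107) + (D - 1*(-148292))) + 149976 = (10*107 + (26865 - 1*(-148292))) + 149976 = (1070 + (26865 + 148292)) + 149976 = (1070 + 175157) + 149976 = 176227 + 149976 = 326203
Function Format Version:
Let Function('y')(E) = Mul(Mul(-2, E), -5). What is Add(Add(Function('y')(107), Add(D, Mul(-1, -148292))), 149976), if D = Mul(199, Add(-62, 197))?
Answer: 326203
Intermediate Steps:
D = 26865 (D = Mul(199, 135) = 26865)
Function('y')(E) = Mul(10, E)
Add(Add(Function('y')(107), Add(D, Mul(-1, -148292))), 149976) = Add(Add(Mul(10, 107), Add(26865, Mul(-1, -148292))), 149976) = Add(Add(1070, Add(26865, 148292)), 149976) = Add(Add(1070, 175157), 149976) = Add(176227, 149976) = 326203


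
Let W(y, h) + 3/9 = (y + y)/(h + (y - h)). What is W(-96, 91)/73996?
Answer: 5/221988 ≈ 2.2524e-5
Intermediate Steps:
W(y, h) = 5/3 (W(y, h) = -1/3 + (y + y)/(h + (y - h)) = -1/3 + (2*y)/y = -1/3 + 2 = 5/3)
W(-96, 91)/73996 = (5/3)/73996 = (5/3)*(1/73996) = 5/221988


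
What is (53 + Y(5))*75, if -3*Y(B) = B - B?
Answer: 3975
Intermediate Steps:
Y(B) = 0 (Y(B) = -(B - B)/3 = -1/3*0 = 0)
(53 + Y(5))*75 = (53 + 0)*75 = 53*75 = 3975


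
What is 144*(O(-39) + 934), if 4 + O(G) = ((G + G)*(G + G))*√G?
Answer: 133920 + 876096*I*√39 ≈ 1.3392e+5 + 5.4712e+6*I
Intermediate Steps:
O(G) = -4 + 4*G^(5/2) (O(G) = -4 + ((G + G)*(G + G))*√G = -4 + ((2*G)*(2*G))*√G = -4 + (4*G²)*√G = -4 + 4*G^(5/2))
144*(O(-39) + 934) = 144*((-4 + 4*(-39)^(5/2)) + 934) = 144*((-4 + 4*(1521*I*√39)) + 934) = 144*((-4 + 6084*I*√39) + 934) = 144*(930 + 6084*I*√39) = 133920 + 876096*I*√39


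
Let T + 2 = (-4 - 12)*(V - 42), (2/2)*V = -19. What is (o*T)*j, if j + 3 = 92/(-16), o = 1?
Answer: -17045/2 ≈ -8522.5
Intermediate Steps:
V = -19
T = 974 (T = -2 + (-4 - 12)*(-19 - 42) = -2 - 16*(-61) = -2 + 976 = 974)
j = -35/4 (j = -3 + 92/(-16) = -3 + 92*(-1/16) = -3 - 23/4 = -35/4 ≈ -8.7500)
(o*T)*j = (1*974)*(-35/4) = 974*(-35/4) = -17045/2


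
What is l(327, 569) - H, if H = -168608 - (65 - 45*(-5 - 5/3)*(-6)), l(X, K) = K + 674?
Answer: 168116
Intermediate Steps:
l(X, K) = 674 + K
H = -166873 (H = -168608 - (65 - 45*(-5 - 5*⅓)*(-6)) = -168608 - (65 - 45*(-5 - 5/3)*(-6)) = -168608 - (65 - (-300)*(-6)) = -168608 - (65 - 45*40) = -168608 - (65 - 1800) = -168608 - 1*(-1735) = -168608 + 1735 = -166873)
l(327, 569) - H = (674 + 569) - 1*(-166873) = 1243 + 166873 = 168116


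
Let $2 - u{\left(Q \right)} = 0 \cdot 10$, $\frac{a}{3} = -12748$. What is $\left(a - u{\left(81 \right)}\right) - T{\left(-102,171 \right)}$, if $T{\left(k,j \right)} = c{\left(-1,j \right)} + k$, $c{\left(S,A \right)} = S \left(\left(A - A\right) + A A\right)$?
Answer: $-8903$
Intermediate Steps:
$c{\left(S,A \right)} = S A^{2}$ ($c{\left(S,A \right)} = S \left(0 + A^{2}\right) = S A^{2}$)
$a = -38244$ ($a = 3 \left(-12748\right) = -38244$)
$u{\left(Q \right)} = 2$ ($u{\left(Q \right)} = 2 - 0 \cdot 10 = 2 - 0 = 2 + 0 = 2$)
$T{\left(k,j \right)} = k - j^{2}$ ($T{\left(k,j \right)} = - j^{2} + k = k - j^{2}$)
$\left(a - u{\left(81 \right)}\right) - T{\left(-102,171 \right)} = \left(-38244 - 2\right) - \left(-102 - 171^{2}\right) = \left(-38244 - 2\right) - \left(-102 - 29241\right) = -38246 - \left(-102 - 29241\right) = -38246 - -29343 = -38246 + 29343 = -8903$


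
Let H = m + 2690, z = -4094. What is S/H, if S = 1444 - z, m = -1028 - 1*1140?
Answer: 923/87 ≈ 10.609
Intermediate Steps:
m = -2168 (m = -1028 - 1140 = -2168)
S = 5538 (S = 1444 - 1*(-4094) = 1444 + 4094 = 5538)
H = 522 (H = -2168 + 2690 = 522)
S/H = 5538/522 = 5538*(1/522) = 923/87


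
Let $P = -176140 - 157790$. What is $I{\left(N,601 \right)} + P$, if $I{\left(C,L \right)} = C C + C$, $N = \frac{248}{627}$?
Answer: $- \frac{131277349970}{393129} \approx -3.3393 \cdot 10^{5}$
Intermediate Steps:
$N = \frac{248}{627}$ ($N = 248 \cdot \frac{1}{627} = \frac{248}{627} \approx 0.39553$)
$I{\left(C,L \right)} = C + C^{2}$ ($I{\left(C,L \right)} = C^{2} + C = C + C^{2}$)
$P = -333930$ ($P = -176140 - 157790 = -333930$)
$I{\left(N,601 \right)} + P = \frac{248 \left(1 + \frac{248}{627}\right)}{627} - 333930 = \frac{248}{627} \cdot \frac{875}{627} - 333930 = \frac{217000}{393129} - 333930 = - \frac{131277349970}{393129}$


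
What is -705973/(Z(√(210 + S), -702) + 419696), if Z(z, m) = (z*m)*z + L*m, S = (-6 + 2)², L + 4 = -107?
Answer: -705973/338966 ≈ -2.0827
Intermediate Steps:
L = -111 (L = -4 - 107 = -111)
S = 16 (S = (-4)² = 16)
Z(z, m) = -111*m + m*z² (Z(z, m) = (z*m)*z - 111*m = (m*z)*z - 111*m = m*z² - 111*m = -111*m + m*z²)
-705973/(Z(√(210 + S), -702) + 419696) = -705973/(-702*(-111 + (√(210 + 16))²) + 419696) = -705973/(-702*(-111 + (√226)²) + 419696) = -705973/(-702*(-111 + 226) + 419696) = -705973/(-702*115 + 419696) = -705973/(-80730 + 419696) = -705973/338966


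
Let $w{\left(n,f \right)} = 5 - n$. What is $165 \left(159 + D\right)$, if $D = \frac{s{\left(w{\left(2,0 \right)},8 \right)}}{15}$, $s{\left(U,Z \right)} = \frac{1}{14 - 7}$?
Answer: $\frac{183656}{7} \approx 26237.0$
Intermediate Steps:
$s{\left(U,Z \right)} = \frac{1}{7}$
$D = \frac{1}{105}$ ($D = \frac{1}{7 \cdot 15} = \frac{1}{7} \cdot \frac{1}{15} = \frac{1}{105} \approx 0.0095238$)
$165 \left(159 + D\right) = 165 \left(159 + \frac{1}{105}\right) = 165 \cdot \frac{16696}{105} = \frac{183656}{7}$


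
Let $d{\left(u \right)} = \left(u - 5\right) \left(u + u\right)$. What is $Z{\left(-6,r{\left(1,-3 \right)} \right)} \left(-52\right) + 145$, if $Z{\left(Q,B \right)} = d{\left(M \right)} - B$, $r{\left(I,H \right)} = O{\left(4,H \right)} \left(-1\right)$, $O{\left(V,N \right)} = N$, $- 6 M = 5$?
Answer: $- \frac{1841}{9} \approx -204.56$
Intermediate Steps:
$M = - \frac{5}{6}$ ($M = \left(- \frac{1}{6}\right) 5 = - \frac{5}{6} \approx -0.83333$)
$d{\left(u \right)} = 2 u \left(-5 + u\right)$ ($d{\left(u \right)} = \left(-5 + u\right) 2 u = 2 u \left(-5 + u\right)$)
$r{\left(I,H \right)} = - H$ ($r{\left(I,H \right)} = H \left(-1\right) = - H$)
$Z{\left(Q,B \right)} = \frac{175}{18} - B$ ($Z{\left(Q,B \right)} = 2 \left(- \frac{5}{6}\right) \left(-5 - \frac{5}{6}\right) - B = 2 \left(- \frac{5}{6}\right) \left(- \frac{35}{6}\right) - B = \frac{175}{18} - B$)
$Z{\left(-6,r{\left(1,-3 \right)} \right)} \left(-52\right) + 145 = \left(\frac{175}{18} - \left(-1\right) \left(-3\right)\right) \left(-52\right) + 145 = \left(\frac{175}{18} - 3\right) \left(-52\right) + 145 = \frac{121}{18} \left(-52\right) + 145 = - \frac{3146}{9} + 145 = - \frac{1841}{9}$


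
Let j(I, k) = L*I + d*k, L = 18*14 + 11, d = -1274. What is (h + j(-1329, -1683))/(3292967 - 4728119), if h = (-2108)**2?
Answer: -6238279/1435152 ≈ -4.3468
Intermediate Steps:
L = 263 (L = 252 + 11 = 263)
h = 4443664
j(I, k) = -1274*k + 263*I (j(I, k) = 263*I - 1274*k = -1274*k + 263*I)
(h + j(-1329, -1683))/(3292967 - 4728119) = (4443664 + (-1274*(-1683) + 263*(-1329)))/(3292967 - 4728119) = (4443664 + (2144142 - 349527))/(-1435152) = (4443664 + 1794615)*(-1/1435152) = 6238279*(-1/1435152) = -6238279/1435152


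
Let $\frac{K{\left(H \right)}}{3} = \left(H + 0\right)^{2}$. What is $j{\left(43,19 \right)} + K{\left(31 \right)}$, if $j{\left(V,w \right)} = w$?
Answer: $2902$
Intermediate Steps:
$K{\left(H \right)} = 3 H^{2}$ ($K{\left(H \right)} = 3 \left(H + 0\right)^{2} = 3 H^{2}$)
$j{\left(43,19 \right)} + K{\left(31 \right)} = 19 + 3 \cdot 31^{2} = 19 + 3 \cdot 961 = 19 + 2883 = 2902$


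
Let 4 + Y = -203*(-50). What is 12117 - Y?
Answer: 1971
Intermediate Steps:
Y = 10146 (Y = -4 - 203*(-50) = -4 + 10150 = 10146)
12117 - Y = 12117 - 1*10146 = 12117 - 10146 = 1971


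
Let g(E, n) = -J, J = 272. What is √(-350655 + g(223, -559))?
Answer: I*√350927 ≈ 592.39*I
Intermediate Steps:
g(E, n) = -272 (g(E, n) = -1*272 = -272)
√(-350655 + g(223, -559)) = √(-350655 - 272) = √(-350927) = I*√350927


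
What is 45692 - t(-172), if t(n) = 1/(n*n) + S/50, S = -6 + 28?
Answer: 33793477751/739600 ≈ 45692.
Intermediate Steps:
S = 22
t(n) = 11/25 + n**(-2) (t(n) = 1/(n*n) + 22/50 = n**(-2) + 22*(1/50) = n**(-2) + 11/25 = 11/25 + n**(-2))
45692 - t(-172) = 45692 - (11/25 + (-172)**(-2)) = 45692 - (11/25 + 1/29584) = 45692 - 1*325449/739600 = 45692 - 325449/739600 = 33793477751/739600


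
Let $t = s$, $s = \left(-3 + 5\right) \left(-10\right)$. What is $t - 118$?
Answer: $-138$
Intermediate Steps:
$s = -20$ ($s = 2 \left(-10\right) = -20$)
$t = -20$
$t - 118 = -20 - 118 = -138$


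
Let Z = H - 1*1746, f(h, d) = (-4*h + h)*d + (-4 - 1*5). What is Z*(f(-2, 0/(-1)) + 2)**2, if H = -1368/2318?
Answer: -5220558/61 ≈ -85583.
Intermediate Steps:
f(h, d) = -9 - 3*d*h (f(h, d) = (-3*h)*d + (-4 - 5) = -3*d*h - 9 = -9 - 3*d*h)
H = -36/61 (H = -1368*1/2318 = -36/61 ≈ -0.59016)
Z = -106542/61 (Z = -36/61 - 1*1746 = -36/61 - 1746 = -106542/61 ≈ -1746.6)
Z*(f(-2, 0/(-1)) + 2)**2 = -106542*((-9 - 3*0/(-1)*(-2)) + 2)**2/61 = -106542*((-9 - 3*0*(-1)*(-2)) + 2)**2/61 = -106542*((-9 - 3*0*(-2)) + 2)**2/61 = -106542*((-9 + 0) + 2)**2/61 = -106542*(-9 + 2)**2/61 = -106542/61*(-7)**2 = -106542/61*49 = -5220558/61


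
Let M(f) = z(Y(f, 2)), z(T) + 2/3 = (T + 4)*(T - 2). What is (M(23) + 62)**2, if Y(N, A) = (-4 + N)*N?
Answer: 331417824721/9 ≈ 3.6824e+10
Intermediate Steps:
Y(N, A) = N*(-4 + N)
z(T) = -2/3 + (-2 + T)*(4 + T) (z(T) = -2/3 + (T + 4)*(T - 2) = -2/3 + (4 + T)*(-2 + T) = -2/3 + (-2 + T)*(4 + T))
M(f) = -26/3 + f**2*(-4 + f)**2 + 2*f*(-4 + f) (M(f) = -26/3 + (f*(-4 + f))**2 + 2*(f*(-4 + f)) = -26/3 + f**2*(-4 + f)**2 + 2*f*(-4 + f))
(M(23) + 62)**2 = ((-26/3 + 23**2*(-4 + 23)**2 + 2*23*(-4 + 23)) + 62)**2 = ((-26/3 + 529*19**2 + 2*23*19) + 62)**2 = ((-26/3 + 529*361 + 874) + 62)**2 = ((-26/3 + 190969 + 874) + 62)**2 = (575503/3 + 62)**2 = (575689/3)**2 = 331417824721/9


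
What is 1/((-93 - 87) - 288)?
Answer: -1/468 ≈ -0.0021368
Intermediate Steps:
1/((-93 - 87) - 288) = 1/(-180 - 288) = 1/(-468) = -1/468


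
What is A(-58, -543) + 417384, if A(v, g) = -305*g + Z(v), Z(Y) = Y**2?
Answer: 586363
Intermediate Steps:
A(v, g) = v**2 - 305*g (A(v, g) = -305*g + v**2 = v**2 - 305*g)
A(-58, -543) + 417384 = ((-58)**2 - 305*(-543)) + 417384 = (3364 + 165615) + 417384 = 168979 + 417384 = 586363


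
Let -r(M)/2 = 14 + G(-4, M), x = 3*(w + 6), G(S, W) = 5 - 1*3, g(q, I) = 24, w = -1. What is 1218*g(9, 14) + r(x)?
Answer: 29200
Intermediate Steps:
G(S, W) = 2 (G(S, W) = 5 - 3 = 2)
x = 15 (x = 3*(-1 + 6) = 3*5 = 15)
r(M) = -32 (r(M) = -2*(14 + 2) = -2*16 = -32)
1218*g(9, 14) + r(x) = 1218*24 - 32 = 29232 - 32 = 29200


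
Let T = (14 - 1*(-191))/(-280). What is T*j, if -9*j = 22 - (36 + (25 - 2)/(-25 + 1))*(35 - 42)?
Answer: 263015/12096 ≈ 21.744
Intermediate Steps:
T = -41/56 (T = (14 + 191)*(-1/280) = 205*(-1/280) = -41/56 ≈ -0.73214)
j = -6415/216 (j = -(22 - (36 + (25 - 2)/(-25 + 1))*(35 - 42))/9 = -(22 - (36 + 23/(-24))*(-7))/9 = -(22 - (36 + 23*(-1/24))*(-7))/9 = -(22 - (36 - 23/24)*(-7))/9 = -(22 - 841*(-7)/24)/9 = -(22 - 1*(-5887/24))/9 = -(22 + 5887/24)/9 = -⅑*6415/24 = -6415/216 ≈ -29.699)
T*j = -41/56*(-6415/216) = 263015/12096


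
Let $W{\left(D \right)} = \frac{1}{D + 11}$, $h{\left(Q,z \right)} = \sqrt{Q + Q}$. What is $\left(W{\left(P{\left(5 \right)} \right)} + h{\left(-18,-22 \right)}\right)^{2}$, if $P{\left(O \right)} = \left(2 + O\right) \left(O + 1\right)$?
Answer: $- \frac{101123}{2809} + \frac{12 i}{53} \approx -36.0 + 0.22642 i$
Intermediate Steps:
$P{\left(O \right)} = \left(1 + O\right) \left(2 + O\right)$ ($P{\left(O \right)} = \left(2 + O\right) \left(1 + O\right) = \left(1 + O\right) \left(2 + O\right)$)
$h{\left(Q,z \right)} = \sqrt{2} \sqrt{Q}$ ($h{\left(Q,z \right)} = \sqrt{2 Q} = \sqrt{2} \sqrt{Q}$)
$W{\left(D \right)} = \frac{1}{11 + D}$
$\left(W{\left(P{\left(5 \right)} \right)} + h{\left(-18,-22 \right)}\right)^{2} = \left(\frac{1}{11 + \left(2 + 5^{2} + 3 \cdot 5\right)} + \sqrt{2} \sqrt{-18}\right)^{2} = \left(\frac{1}{11 + \left(2 + 25 + 15\right)} + \sqrt{2} \cdot 3 i \sqrt{2}\right)^{2} = \left(\frac{1}{11 + 42} + 6 i\right)^{2} = \left(\frac{1}{53} + 6 i\right)^{2}$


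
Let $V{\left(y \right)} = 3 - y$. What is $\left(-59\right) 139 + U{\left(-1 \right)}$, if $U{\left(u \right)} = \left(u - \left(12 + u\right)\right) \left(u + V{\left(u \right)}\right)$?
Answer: $-8237$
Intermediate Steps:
$U{\left(u \right)} = -36$ ($U{\left(u \right)} = \left(u - \left(12 + u\right)\right) \left(u - \left(-3 + u\right)\right) = \left(-12\right) 3 = -36$)
$\left(-59\right) 139 + U{\left(-1 \right)} = \left(-59\right) 139 - 36 = -8201 - 36 = -8237$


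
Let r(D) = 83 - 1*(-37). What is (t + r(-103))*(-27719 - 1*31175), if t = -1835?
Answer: 101003210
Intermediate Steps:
r(D) = 120 (r(D) = 83 + 37 = 120)
(t + r(-103))*(-27719 - 1*31175) = (-1835 + 120)*(-27719 - 1*31175) = -1715*(-27719 - 31175) = -1715*(-58894) = 101003210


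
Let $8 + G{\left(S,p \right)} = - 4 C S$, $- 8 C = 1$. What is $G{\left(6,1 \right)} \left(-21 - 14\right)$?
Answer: $175$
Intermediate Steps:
$C = - \frac{1}{8}$ ($C = \left(- \frac{1}{8}\right) 1 = - \frac{1}{8} \approx -0.125$)
$G{\left(S,p \right)} = -8 + \frac{S}{2}$ ($G{\left(S,p \right)} = -8 + \left(-4\right) \left(- \frac{1}{8}\right) S = -8 + \frac{S}{2}$)
$G{\left(6,1 \right)} \left(-21 - 14\right) = \left(-8 + \frac{1}{2} \cdot 6\right) \left(-21 - 14\right) = \left(-8 + 3\right) \left(-35\right) = \left(-5\right) \left(-35\right) = 175$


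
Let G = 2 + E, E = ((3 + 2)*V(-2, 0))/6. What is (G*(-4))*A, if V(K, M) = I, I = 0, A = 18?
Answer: -144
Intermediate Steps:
V(K, M) = 0
E = 0 (E = ((3 + 2)*0)/6 = (5*0)*(1/6) = 0*(1/6) = 0)
G = 2 (G = 2 + 0 = 2)
(G*(-4))*A = (2*(-4))*18 = -8*18 = -144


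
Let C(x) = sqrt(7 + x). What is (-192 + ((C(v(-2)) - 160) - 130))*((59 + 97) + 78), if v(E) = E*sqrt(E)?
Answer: -112788 + 234*sqrt(7 - 2*I*sqrt(2)) ≈ -1.1216e+5 - 122.69*I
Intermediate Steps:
v(E) = E**(3/2)
(-192 + ((C(v(-2)) - 160) - 130))*((59 + 97) + 78) = (-192 + ((sqrt(7 + (-2)**(3/2)) - 160) - 130))*((59 + 97) + 78) = (-192 + ((sqrt(7 - 2*I*sqrt(2)) - 160) - 130))*(156 + 78) = (-192 + ((-160 + sqrt(7 - 2*I*sqrt(2))) - 130))*234 = (-192 + (-290 + sqrt(7 - 2*I*sqrt(2))))*234 = (-482 + sqrt(7 - 2*I*sqrt(2)))*234 = -112788 + 234*sqrt(7 - 2*I*sqrt(2))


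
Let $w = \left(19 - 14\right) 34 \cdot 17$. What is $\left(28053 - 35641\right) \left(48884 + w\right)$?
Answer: $-392861112$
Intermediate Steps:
$w = 2890$ ($w = \left(19 - 14\right) 34 \cdot 17 = 5 \cdot 34 \cdot 17 = 170 \cdot 17 = 2890$)
$\left(28053 - 35641\right) \left(48884 + w\right) = \left(28053 - 35641\right) \left(48884 + 2890\right) = \left(-7588\right) 51774 = -392861112$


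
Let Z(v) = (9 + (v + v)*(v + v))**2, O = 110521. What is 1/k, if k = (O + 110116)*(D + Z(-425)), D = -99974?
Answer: 1/115176740325343159 ≈ 8.6823e-18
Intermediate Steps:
Z(v) = (9 + 4*v**2)**2 (Z(v) = (9 + (2*v)*(2*v))**2 = (9 + 4*v**2)**2)
k = 115176740325343159 (k = (110521 + 110116)*(-99974 + (9 + 4*(-425)**2)**2) = 220637*(-99974 + (9 + 4*180625)**2) = 220637*(-99974 + (9 + 722500)**2) = 220637*(-99974 + 722509**2) = 220637*(-99974 + 522019255081) = 220637*522019155107 = 115176740325343159)
1/k = 1/115176740325343159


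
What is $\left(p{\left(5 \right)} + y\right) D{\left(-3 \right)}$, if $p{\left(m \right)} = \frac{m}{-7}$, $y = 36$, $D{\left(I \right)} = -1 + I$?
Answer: $- \frac{988}{7} \approx -141.14$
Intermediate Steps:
$p{\left(m \right)} = - \frac{m}{7}$ ($p{\left(m \right)} = m \left(- \frac{1}{7}\right) = - \frac{m}{7}$)
$\left(p{\left(5 \right)} + y\right) D{\left(-3 \right)} = \left(\left(- \frac{1}{7}\right) 5 + 36\right) \left(-1 - 3\right) = \left(- \frac{5}{7} + 36\right) \left(-4\right) = \frac{247}{7} \left(-4\right) = - \frac{988}{7}$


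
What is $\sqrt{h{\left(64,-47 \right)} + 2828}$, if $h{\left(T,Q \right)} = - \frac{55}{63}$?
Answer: $\frac{\sqrt{1246763}}{21} \approx 53.171$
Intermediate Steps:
$h{\left(T,Q \right)} = - \frac{55}{63}$ ($h{\left(T,Q \right)} = \left(-55\right) \frac{1}{63} = - \frac{55}{63}$)
$\sqrt{h{\left(64,-47 \right)} + 2828} = \sqrt{- \frac{55}{63} + 2828} = \sqrt{\frac{178109}{63}} = \frac{\sqrt{1246763}}{21}$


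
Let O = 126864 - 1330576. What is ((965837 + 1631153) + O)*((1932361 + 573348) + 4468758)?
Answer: 9717371432826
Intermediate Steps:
O = -1203712
((965837 + 1631153) + O)*((1932361 + 573348) + 4468758) = ((965837 + 1631153) - 1203712)*((1932361 + 573348) + 4468758) = (2596990 - 1203712)*(2505709 + 4468758) = 1393278*6974467 = 9717371432826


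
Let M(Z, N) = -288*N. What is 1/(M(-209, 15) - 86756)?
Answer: -1/91076 ≈ -1.0980e-5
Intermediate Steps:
1/(M(-209, 15) - 86756) = 1/(-288*15 - 86756) = 1/(-4320 - 86756) = 1/(-91076) = -1/91076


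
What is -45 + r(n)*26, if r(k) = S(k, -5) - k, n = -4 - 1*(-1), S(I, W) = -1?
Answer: 7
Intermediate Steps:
n = -3 (n = -4 + 1 = -3)
r(k) = -1 - k
-45 + r(n)*26 = -45 + (-1 - 1*(-3))*26 = -45 + (-1 + 3)*26 = -45 + 2*26 = -45 + 52 = 7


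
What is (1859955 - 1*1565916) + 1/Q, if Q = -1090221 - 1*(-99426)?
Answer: 291332371004/990795 ≈ 2.9404e+5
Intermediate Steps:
Q = -990795 (Q = -1090221 + 99426 = -990795)
(1859955 - 1*1565916) + 1/Q = (1859955 - 1*1565916) + 1/(-990795) = (1859955 - 1565916) - 1/990795 = 294039 - 1/990795 = 291332371004/990795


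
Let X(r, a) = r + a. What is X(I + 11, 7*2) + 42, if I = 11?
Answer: 78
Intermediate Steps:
X(r, a) = a + r
X(I + 11, 7*2) + 42 = (7*2 + (11 + 11)) + 42 = (14 + 22) + 42 = 36 + 42 = 78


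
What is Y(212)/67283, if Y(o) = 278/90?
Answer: 139/3027735 ≈ 4.5909e-5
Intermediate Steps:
Y(o) = 139/45 (Y(o) = 278*(1/90) = 139/45)
Y(212)/67283 = (139/45)/67283 = (139/45)*(1/67283) = 139/3027735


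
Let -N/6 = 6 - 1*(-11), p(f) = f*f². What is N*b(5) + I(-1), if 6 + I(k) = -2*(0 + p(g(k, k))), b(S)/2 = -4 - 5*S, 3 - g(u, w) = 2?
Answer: 5908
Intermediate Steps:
g(u, w) = 1 (g(u, w) = 3 - 1*2 = 3 - 2 = 1)
p(f) = f³
b(S) = -8 - 10*S (b(S) = 2*(-4 - 5*S) = -8 - 10*S)
I(k) = -8 (I(k) = -6 - 2*(0 + 1³) = -6 - 2*(0 + 1) = -6 - 2*1 = -6 - 2 = -8)
N = -102 (N = -6*(6 - 1*(-11)) = -6*(6 + 11) = -6*17 = -102)
N*b(5) + I(-1) = -102*(-8 - 10*5) - 8 = -102*(-8 - 50) - 8 = -102*(-58) - 8 = 5916 - 8 = 5908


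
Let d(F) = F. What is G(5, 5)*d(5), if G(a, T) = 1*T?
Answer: 25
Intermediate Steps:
G(a, T) = T
G(5, 5)*d(5) = 5*5 = 25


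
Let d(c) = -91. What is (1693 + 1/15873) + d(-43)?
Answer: 25428547/15873 ≈ 1602.0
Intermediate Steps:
(1693 + 1/15873) + d(-43) = (1693 + 1/15873) - 91 = 26872990/15873 - 91 = 25428547/15873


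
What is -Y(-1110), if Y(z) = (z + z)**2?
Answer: -4928400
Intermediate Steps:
Y(z) = 4*z**2 (Y(z) = (2*z)**2 = 4*z**2)
-Y(-1110) = -4*(-1110)**2 = -4*1232100 = -1*4928400 = -4928400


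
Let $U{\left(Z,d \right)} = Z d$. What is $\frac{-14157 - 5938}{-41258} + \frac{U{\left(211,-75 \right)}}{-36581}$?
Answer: $\frac{1388003045}{1509258898} \approx 0.91966$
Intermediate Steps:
$\frac{-14157 - 5938}{-41258} + \frac{U{\left(211,-75 \right)}}{-36581} = \frac{-14157 - 5938}{-41258} + \frac{211 \left(-75\right)}{-36581} = \left(-14157 - 5938\right) \left(- \frac{1}{41258}\right) - - \frac{15825}{36581} = \left(-20095\right) \left(- \frac{1}{41258}\right) + \frac{15825}{36581} = \frac{20095}{41258} + \frac{15825}{36581} = \frac{1388003045}{1509258898}$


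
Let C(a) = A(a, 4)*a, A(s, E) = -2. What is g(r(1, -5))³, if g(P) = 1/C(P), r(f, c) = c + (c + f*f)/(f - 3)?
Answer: 1/216 ≈ 0.0046296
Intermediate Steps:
C(a) = -2*a
r(f, c) = c + (c + f²)/(-3 + f)
g(P) = -1/(2*P) (g(P) = 1/(-2*P) = -1/(2*P))
g(r(1, -5))³ = (-(-3 + 1)/(1² - 2*(-5) - 5*1)/2)³ = (-(-2/(1 + 10 - 5))/2)³ = (-1/(2*((-½*6))))³ = (-½/(-3))³ = (-½*(-⅓))³ = (⅙)³ = 1/216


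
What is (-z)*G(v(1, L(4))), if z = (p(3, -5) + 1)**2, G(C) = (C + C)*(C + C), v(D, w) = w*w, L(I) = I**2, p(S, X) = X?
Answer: -4194304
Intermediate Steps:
v(D, w) = w**2
G(C) = 4*C**2 (G(C) = (2*C)*(2*C) = 4*C**2)
z = 16 (z = (-5 + 1)**2 = (-4)**2 = 16)
(-z)*G(v(1, L(4))) = (-1*16)*(4*((4**2)**2)**2) = -64*(16**2)**2 = -64*256**2 = -64*65536 = -16*262144 = -4194304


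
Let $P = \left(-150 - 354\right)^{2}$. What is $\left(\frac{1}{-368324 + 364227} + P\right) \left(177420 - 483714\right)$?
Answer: $- \frac{318761253449994}{4097} \approx -7.7804 \cdot 10^{10}$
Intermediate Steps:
$P = 254016$ ($P = \left(-504\right)^{2} = 254016$)
$\left(\frac{1}{-368324 + 364227} + P\right) \left(177420 - 483714\right) = \left(\frac{1}{-368324 + 364227} + 254016\right) \left(177420 - 483714\right) = \left(\frac{1}{-4097} + 254016\right) \left(-306294\right) = \left(- \frac{1}{4097} + 254016\right) \left(-306294\right) = \frac{1040703551}{4097} \left(-306294\right) = - \frac{318761253449994}{4097}$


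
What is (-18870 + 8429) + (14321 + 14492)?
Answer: 18372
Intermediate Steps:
(-18870 + 8429) + (14321 + 14492) = -10441 + 28813 = 18372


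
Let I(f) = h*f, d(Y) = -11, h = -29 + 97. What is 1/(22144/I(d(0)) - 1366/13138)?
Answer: -1228403/36493705 ≈ -0.033661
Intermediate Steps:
h = 68
I(f) = 68*f
1/(22144/I(d(0)) - 1366/13138) = 1/(22144/((68*(-11))) - 1366/13138) = 1/(22144/(-748) - 1366*1/13138) = 1/(22144*(-1/748) - 683/6569) = 1/(-5536/187 - 683/6569) = 1/(-36493705/1228403) = -1228403/36493705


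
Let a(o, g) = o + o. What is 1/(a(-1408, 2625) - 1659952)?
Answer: -1/1662768 ≈ -6.0141e-7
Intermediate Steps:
a(o, g) = 2*o
1/(a(-1408, 2625) - 1659952) = 1/(2*(-1408) - 1659952) = 1/(-2816 - 1659952) = 1/(-1662768) = -1/1662768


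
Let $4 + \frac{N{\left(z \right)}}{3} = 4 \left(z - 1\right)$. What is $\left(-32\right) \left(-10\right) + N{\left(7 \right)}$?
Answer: $380$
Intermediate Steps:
$N{\left(z \right)} = -24 + 12 z$ ($N{\left(z \right)} = -12 + 3 \cdot 4 \left(z - 1\right) = -12 + 3 \cdot 4 \left(-1 + z\right) = -12 + 3 \left(-4 + 4 z\right) = -12 + \left(-12 + 12 z\right) = -24 + 12 z$)
$\left(-32\right) \left(-10\right) + N{\left(7 \right)} = \left(-32\right) \left(-10\right) + \left(-24 + 12 \cdot 7\right) = 320 + \left(-24 + 84\right) = 320 + 60 = 380$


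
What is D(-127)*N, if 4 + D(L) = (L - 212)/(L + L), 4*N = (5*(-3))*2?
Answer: 10155/508 ≈ 19.990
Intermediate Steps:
N = -15/2 (N = ((5*(-3))*2)/4 = (-15*2)/4 = (¼)*(-30) = -15/2 ≈ -7.5000)
D(L) = -4 + (-212 + L)/(2*L) (D(L) = -4 + (L - 212)/(L + L) = -4 + (-212 + L)/((2*L)) = -4 + (-212 + L)*(1/(2*L)) = -4 + (-212 + L)/(2*L))
D(-127)*N = (-7/2 - 106/(-127))*(-15/2) = (-7/2 - 106*(-1/127))*(-15/2) = (-7/2 + 106/127)*(-15/2) = -677/254*(-15/2) = 10155/508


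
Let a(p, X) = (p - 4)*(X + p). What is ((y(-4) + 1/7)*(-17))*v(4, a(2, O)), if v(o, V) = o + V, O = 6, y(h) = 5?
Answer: 7344/7 ≈ 1049.1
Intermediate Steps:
a(p, X) = (-4 + p)*(X + p)
v(o, V) = V + o
((y(-4) + 1/7)*(-17))*v(4, a(2, O)) = ((5 + 1/7)*(-17))*((2² - 4*6 - 4*2 + 6*2) + 4) = ((5 + ⅐)*(-17))*((4 - 24 - 8 + 12) + 4) = ((36/7)*(-17))*(-16 + 4) = -612/7*(-12) = 7344/7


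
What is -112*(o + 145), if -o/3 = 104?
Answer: 18704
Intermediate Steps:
o = -312 (o = -3*104 = -312)
-112*(o + 145) = -112*(-312 + 145) = -112*(-167) = 18704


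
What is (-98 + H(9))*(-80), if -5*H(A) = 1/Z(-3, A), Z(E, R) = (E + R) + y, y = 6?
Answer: 23524/3 ≈ 7841.3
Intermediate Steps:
Z(E, R) = 6 + E + R (Z(E, R) = (E + R) + 6 = 6 + E + R)
H(A) = -1/(5*(3 + A)) (H(A) = -1/(5*(6 - 3 + A)) = -1/(5*(3 + A)))
(-98 + H(9))*(-80) = (-98 - 1/(15 + 5*9))*(-80) = (-98 - 1/(15 + 45))*(-80) = (-98 - 1/60)*(-80) = -5881/60*(-80) = 23524/3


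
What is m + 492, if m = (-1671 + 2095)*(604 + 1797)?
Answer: 1018516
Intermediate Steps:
m = 1018024 (m = 424*2401 = 1018024)
m + 492 = 1018024 + 492 = 1018516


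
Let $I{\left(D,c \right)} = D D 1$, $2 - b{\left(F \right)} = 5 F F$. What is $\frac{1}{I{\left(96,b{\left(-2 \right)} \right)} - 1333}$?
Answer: $\frac{1}{7883} \approx 0.00012686$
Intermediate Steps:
$b{\left(F \right)} = 2 - 5 F^{2}$ ($b{\left(F \right)} = 2 - 5 F F = 2 - 5 F^{2}$)
$I{\left(D,c \right)} = D^{2}$ ($I{\left(D,c \right)} = D^{2} \cdot 1 = D^{2}$)
$\frac{1}{I{\left(96,b{\left(-2 \right)} \right)} - 1333} = \frac{1}{96^{2} - 1333} = \frac{1}{9216 - 1333} = \frac{1}{7883}$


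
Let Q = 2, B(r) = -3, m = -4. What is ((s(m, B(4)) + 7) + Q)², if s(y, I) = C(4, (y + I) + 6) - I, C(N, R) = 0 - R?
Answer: 169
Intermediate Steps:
C(N, R) = -R
s(y, I) = -6 - y - 2*I (s(y, I) = -((y + I) + 6) - I = -((I + y) + 6) - I = -(6 + I + y) - I = (-6 - I - y) - I = -6 - y - 2*I)
((s(m, B(4)) + 7) + Q)² = (((-6 - 1*(-4) - 2*(-3)) + 7) + 2)² = (((-6 + 4 + 6) + 7) + 2)² = ((4 + 7) + 2)² = (11 + 2)² = 13² = 169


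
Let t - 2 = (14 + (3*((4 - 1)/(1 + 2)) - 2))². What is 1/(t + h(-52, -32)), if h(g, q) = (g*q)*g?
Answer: -1/86301 ≈ -1.1587e-5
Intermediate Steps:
h(g, q) = q*g²
t = 227 (t = 2 + (14 + (3*((4 - 1)/(1 + 2)) - 2))² = 2 + (14 + (3*(3/3) - 2))² = 2 + (14 + (3*(3*(⅓)) - 2))² = 2 + (14 + (3*1 - 2))² = 2 + (14 + (3 - 2))² = 2 + (14 + 1)² = 2 + 15² = 2 + 225 = 227)
1/(t + h(-52, -32)) = 1/(227 - 32*(-52)²) = 1/(227 - 32*2704) = 1/(227 - 86528) = 1/(-86301) = -1/86301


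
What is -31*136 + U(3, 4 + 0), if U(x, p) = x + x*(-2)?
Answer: -4219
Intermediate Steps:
U(x, p) = -x (U(x, p) = x - 2*x = -x)
-31*136 + U(3, 4 + 0) = -31*136 - 1*3 = -4216 - 3 = -4219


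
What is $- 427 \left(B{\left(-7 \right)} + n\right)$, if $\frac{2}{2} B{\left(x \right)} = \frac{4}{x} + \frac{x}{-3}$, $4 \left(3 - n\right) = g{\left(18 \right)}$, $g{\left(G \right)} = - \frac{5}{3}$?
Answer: $- \frac{8845}{4} \approx -2211.3$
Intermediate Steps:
$g{\left(G \right)} = - \frac{5}{3}$ ($g{\left(G \right)} = \left(-5\right) \frac{1}{3} = - \frac{5}{3}$)
$n = \frac{41}{12}$ ($n = 3 - - \frac{5}{12} = 3 + \frac{5}{12} = \frac{41}{12} \approx 3.4167$)
$B{\left(x \right)} = \frac{4}{x} - \frac{x}{3}$ ($B{\left(x \right)} = \frac{4}{x} + \frac{x}{-3} = \frac{4}{x} + x \left(- \frac{1}{3}\right) = \frac{4}{x} - \frac{x}{3}$)
$- 427 \left(B{\left(-7 \right)} + n\right) = - 427 \left(\left(\frac{4}{-7} - - \frac{7}{3}\right) + \frac{41}{12}\right) = - 427 \left(\left(4 \left(- \frac{1}{7}\right) + \frac{7}{3}\right) + \frac{41}{12}\right) = - 427 \left(\left(- \frac{4}{7} + \frac{7}{3}\right) + \frac{41}{12}\right) = - 427 \left(\frac{37}{21} + \frac{41}{12}\right) = \left(-427\right) \frac{145}{28} = - \frac{8845}{4}$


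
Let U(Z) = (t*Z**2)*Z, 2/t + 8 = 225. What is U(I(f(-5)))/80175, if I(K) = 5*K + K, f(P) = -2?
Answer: -1152/5799325 ≈ -0.00019864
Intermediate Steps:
t = 2/217 (t = 2/(-8 + 225) = 2/217 ≈ 0.0092166)
I(K) = 6*K
U(Z) = 2*Z**3/217 (U(Z) = (2*Z**2/217)*Z = 2*Z**3/217)
U(I(f(-5)))/80175 = (2*(6*(-2))**3/217)/80175 = ((2/217)*(-12)**3)*(1/80175) = ((2/217)*(-1728))*(1/80175) = -3456/217*1/80175 = -1152/5799325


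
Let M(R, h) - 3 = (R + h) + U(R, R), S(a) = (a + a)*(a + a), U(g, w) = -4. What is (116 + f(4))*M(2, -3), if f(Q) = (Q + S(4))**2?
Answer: -9480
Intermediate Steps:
S(a) = 4*a**2 (S(a) = (2*a)*(2*a) = 4*a**2)
f(Q) = (64 + Q)**2 (f(Q) = (Q + 4*4**2)**2 = (Q + 4*16)**2 = (Q + 64)**2 = (64 + Q)**2)
M(R, h) = -1 + R + h (M(R, h) = 3 + ((R + h) - 4) = 3 + (-4 + R + h) = -1 + R + h)
(116 + f(4))*M(2, -3) = (116 + (64 + 4)**2)*(-1 + 2 - 3) = (116 + 68**2)*(-2) = (116 + 4624)*(-2) = 4740*(-2) = -9480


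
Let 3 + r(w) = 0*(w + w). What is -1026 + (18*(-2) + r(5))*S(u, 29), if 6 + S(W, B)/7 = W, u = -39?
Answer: 11259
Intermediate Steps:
S(W, B) = -42 + 7*W
r(w) = -3 (r(w) = -3 + 0*(w + w) = -3 + 0*(2*w) = -3 + 0 = -3)
-1026 + (18*(-2) + r(5))*S(u, 29) = -1026 + (18*(-2) - 3)*(-42 + 7*(-39)) = -1026 + (-36 - 3)*(-42 - 273) = -1026 - 39*(-315) = -1026 + 12285 = 11259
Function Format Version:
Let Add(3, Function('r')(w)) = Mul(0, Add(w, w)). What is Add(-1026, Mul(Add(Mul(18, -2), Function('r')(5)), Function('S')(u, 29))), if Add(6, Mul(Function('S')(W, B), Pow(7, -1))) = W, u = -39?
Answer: 11259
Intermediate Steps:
Function('S')(W, B) = Add(-42, Mul(7, W))
Function('r')(w) = -3 (Function('r')(w) = Add(-3, Mul(0, Add(w, w))) = Add(-3, Mul(0, Mul(2, w))) = Add(-3, 0) = -3)
Add(-1026, Mul(Add(Mul(18, -2), Function('r')(5)), Function('S')(u, 29))) = Add(-1026, Mul(Add(Mul(18, -2), -3), Add(-42, Mul(7, -39)))) = Add(-1026, Mul(Add(-36, -3), Add(-42, -273))) = Add(-1026, Mul(-39, -315)) = Add(-1026, 12285) = 11259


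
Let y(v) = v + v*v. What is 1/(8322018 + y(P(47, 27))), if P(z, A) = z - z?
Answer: 1/8322018 ≈ 1.2016e-7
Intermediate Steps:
P(z, A) = 0
y(v) = v + v²
1/(8322018 + y(P(47, 27))) = 1/(8322018 + 0*(1 + 0)) = 1/(8322018 + 0*1) = 1/(8322018 + 0) = 1/8322018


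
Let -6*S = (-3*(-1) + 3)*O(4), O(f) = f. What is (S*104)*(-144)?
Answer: 59904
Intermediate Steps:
S = -4 (S = -(-3*(-1) + 3)*4/6 = -(3 + 3)*4/6 = -4 ≈ -4.0000)
(S*104)*(-144) = -4*104*(-144) = -416*(-144) = 59904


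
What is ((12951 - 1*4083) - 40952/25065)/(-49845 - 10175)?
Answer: -55558867/376100325 ≈ -0.14772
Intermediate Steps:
((12951 - 1*4083) - 40952/25065)/(-49845 - 10175) = ((12951 - 4083) - 40952*1/25065)/(-60020) = (8868 - 40952/25065)*(-1/60020) = (222235468/25065)*(-1/60020) = -55558867/376100325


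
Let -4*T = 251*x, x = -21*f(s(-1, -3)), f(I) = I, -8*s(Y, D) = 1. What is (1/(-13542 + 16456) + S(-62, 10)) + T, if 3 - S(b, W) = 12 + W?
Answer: -8565687/46624 ≈ -183.72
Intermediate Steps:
s(Y, D) = -⅛ (s(Y, D) = -⅛*1 = -⅛)
S(b, W) = -9 - W (S(b, W) = 3 - (12 + W) = 3 + (-12 - W) = -9 - W)
x = 21/8 (x = -21*(-⅛) = 21/8 ≈ 2.6250)
T = -5271/32 (T = -251*21/(4*8) = -¼*5271/8 = -5271/32 ≈ -164.72)
(1/(-13542 + 16456) + S(-62, 10)) + T = (1/(-13542 + 16456) + (-9 - 1*10)) - 5271/32 = (1/2914 + (-9 - 10)) - 5271/32 = (1/2914 - 19) - 5271/32 = -55365/2914 - 5271/32 = -8565687/46624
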